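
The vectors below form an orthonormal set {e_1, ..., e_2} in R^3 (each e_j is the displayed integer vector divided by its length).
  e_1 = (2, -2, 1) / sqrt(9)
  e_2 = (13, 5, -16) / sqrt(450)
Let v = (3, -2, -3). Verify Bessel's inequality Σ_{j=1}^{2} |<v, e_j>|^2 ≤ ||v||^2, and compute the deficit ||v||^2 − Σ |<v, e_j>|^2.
Σ |<v, e_j>|^2 = 931/50; ||v||^2 = 22; deficit = 169/50

Write each e_j = u_j / sqrt(<u_j, u_j>) where u_j is the displayed integer vector. Then <v, e_j> = <v, u_j> / sqrt(<u_j, u_j>), so |<v, e_j>|^2 = <v, u_j>^2 / <u_j, u_j>.
Coefficients: <v, e_1> = 7/sqrt(9), <v, e_2> = 77/sqrt(450).
Square and sum: Σ |<v, e_j>|^2 = 931/50.
Compute ||v||^2 = v·v = 22.
Deficit = 22 − 931/50 = 169/50 ≥ 0, confirming Bessel's inequality. (The deficit equals ||v − Σ <v,e_j> e_j||^2, the squared distance from v to span{e_j}.)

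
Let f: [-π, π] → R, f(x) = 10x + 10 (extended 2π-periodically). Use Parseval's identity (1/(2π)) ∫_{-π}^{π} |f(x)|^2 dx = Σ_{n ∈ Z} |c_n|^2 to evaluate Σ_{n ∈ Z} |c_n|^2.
Σ |c_n|^2 = 100π^2/3 + 100

Expand and integrate term by term over [-π, π]:
  ∫ (10x)^2 dx = 100·(2π^3/3); ∫ 2·10·(10)·x dx = 0 (odd integrand); ∫ 10^2 dx = 100·2π.
So (1/(2π)) ∫_{-π}^{π} (10x + 10)^2 dx = 100π^2/3 + 100 = 100π^2/3 + 100.
Parseval ⇒ Σ |c_n|^2 = 100π^2/3 + 100.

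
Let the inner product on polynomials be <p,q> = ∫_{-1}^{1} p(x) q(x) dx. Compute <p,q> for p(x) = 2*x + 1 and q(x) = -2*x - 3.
<p,q> = -26/3

Expand the product: p(x)·q(x) = -4*x^2 - 8*x - 3.
∫_{-1}^{1} of each monomial x^k gives [2/(k+1) if k even, 0 if k odd]. Integrating term-by-term (or equivalently evaluating the antiderivative F(x) = -4*x^3/3 - 4*x^2 - 3*x at the endpoints):
  F(1) − F(−1) = -25/3 − (1/3) = -26/3.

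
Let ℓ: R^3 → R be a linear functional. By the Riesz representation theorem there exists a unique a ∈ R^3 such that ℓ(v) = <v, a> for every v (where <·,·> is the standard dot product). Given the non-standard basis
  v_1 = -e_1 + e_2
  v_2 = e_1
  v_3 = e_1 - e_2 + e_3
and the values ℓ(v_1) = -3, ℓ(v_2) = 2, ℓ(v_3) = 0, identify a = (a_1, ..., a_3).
a = (2, -1, -3)

Write a = (a_1, ..., a_3) in the standard basis. For each basis vector v_i, ℓ(v_i) = <v_i, a> is a linear equation in the a_j's. Collect the n equations into a matrix system V a = ℓ, where row i of V is v_i (expressed in the standard basis). Since V is invertible (lower-triangular with 1s on the diagonal, up to permutation), solve by back-substitution:
  V =
[[-1, 1, 0],
 [1, 0, 0],
 [1, -1, 1]]
  V a = (-3, 2, 0)
Solving gives a = (2, -1, -3).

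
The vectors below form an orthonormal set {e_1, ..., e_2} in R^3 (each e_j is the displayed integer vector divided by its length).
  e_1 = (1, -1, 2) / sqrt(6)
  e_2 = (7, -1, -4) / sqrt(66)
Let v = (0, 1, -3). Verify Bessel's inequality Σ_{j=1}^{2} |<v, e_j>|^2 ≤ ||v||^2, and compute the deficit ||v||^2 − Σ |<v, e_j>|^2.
Σ |<v, e_j>|^2 = 10; ||v||^2 = 10; deficit = 0

Write each e_j = u_j / sqrt(<u_j, u_j>) where u_j is the displayed integer vector. Then <v, e_j> = <v, u_j> / sqrt(<u_j, u_j>), so |<v, e_j>|^2 = <v, u_j>^2 / <u_j, u_j>.
Coefficients: <v, e_1> = -7/sqrt(6), <v, e_2> = 11/sqrt(66).
Square and sum: Σ |<v, e_j>|^2 = 10.
Compute ||v||^2 = v·v = 10.
Deficit = 10 − 10 = 0 ≥ 0, confirming Bessel's inequality. (The deficit equals ||v − Σ <v,e_j> e_j||^2, the squared distance from v to span{e_j}.)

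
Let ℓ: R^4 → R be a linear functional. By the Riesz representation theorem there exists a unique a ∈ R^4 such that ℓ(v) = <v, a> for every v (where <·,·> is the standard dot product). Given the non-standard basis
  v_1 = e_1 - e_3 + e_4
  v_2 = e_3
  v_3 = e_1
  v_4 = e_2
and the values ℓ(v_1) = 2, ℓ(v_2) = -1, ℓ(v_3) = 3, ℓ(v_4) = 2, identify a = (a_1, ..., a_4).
a = (3, 2, -1, -2)

Write a = (a_1, ..., a_4) in the standard basis. For each basis vector v_i, ℓ(v_i) = <v_i, a> is a linear equation in the a_j's. Collect the n equations into a matrix system V a = ℓ, where row i of V is v_i (expressed in the standard basis). Since V is invertible (lower-triangular with 1s on the diagonal, up to permutation), solve by back-substitution:
  V =
[[1, 0, -1, 1],
 [0, 0, 1, 0],
 [1, 0, 0, 0],
 [0, 1, 0, 0]]
  V a = (2, -1, 3, 2)
Solving gives a = (3, 2, -1, -2).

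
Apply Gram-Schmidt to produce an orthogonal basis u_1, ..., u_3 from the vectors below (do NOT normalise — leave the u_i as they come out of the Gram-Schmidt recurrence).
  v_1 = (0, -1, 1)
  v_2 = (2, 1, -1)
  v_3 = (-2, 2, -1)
Orthogonal basis:
  u_1 = (0, -1, 1)
  u_2 = (2, 0, 0)
  u_3 = (0, 1/2, 1/2)

Apply the Gram-Schmidt recurrence
  u_1 = v_1
  u_i = v_i − Σ_{j<i} ((v_i · u_j) / (u_j · u_j)) · u_j.

Step by step this gives:
  u_1 = (0, -1, 1)
  u_2 = (2, 0, 0)
  u_3 = (0, 1/2, 1/2)

Orthogonality check:
  u_2 · u_1 = 0 (should be 0)
  u_3 · u_1 = 0 (should be 0)
  u_3 · u_2 = 0 (should be 0)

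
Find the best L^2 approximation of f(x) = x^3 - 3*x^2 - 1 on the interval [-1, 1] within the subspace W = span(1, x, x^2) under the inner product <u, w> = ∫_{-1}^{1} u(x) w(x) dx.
g(x) = -3*x^2 + 3*x/5 - 1

The best approximation g ∈ W is the orthogonal projection of f onto W. Writing g = a_0 + a_1 x + a_2 x^2, the coefficients solve the normal equations G · a = b where
  G_{ij} = <φ_i, φ_j> and b_i = <f, φ_i>, with φ_0 = 1, φ_1 = x, φ_2 = x^2.
G =
  [2, 0, 2/3]
  [0, 2/3, 0]
  [2/3, 0, 2/5],
b = (-4, 2/5, -28/15).
Solving gives a_0 = -1, a_1 = 3/5, a_2 = -3, so
  g(x) = -3*x^2 + 3*x/5 - 1.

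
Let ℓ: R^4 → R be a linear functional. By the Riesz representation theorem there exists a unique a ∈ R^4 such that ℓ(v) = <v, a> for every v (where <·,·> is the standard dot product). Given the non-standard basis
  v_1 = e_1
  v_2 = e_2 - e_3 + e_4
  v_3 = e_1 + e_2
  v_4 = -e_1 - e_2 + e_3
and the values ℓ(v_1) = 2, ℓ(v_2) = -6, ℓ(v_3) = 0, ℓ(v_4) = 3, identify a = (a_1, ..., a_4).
a = (2, -2, 3, -1)

Write a = (a_1, ..., a_4) in the standard basis. For each basis vector v_i, ℓ(v_i) = <v_i, a> is a linear equation in the a_j's. Collect the n equations into a matrix system V a = ℓ, where row i of V is v_i (expressed in the standard basis). Since V is invertible (lower-triangular with 1s on the diagonal, up to permutation), solve by back-substitution:
  V =
[[1, 0, 0, 0],
 [0, 1, -1, 1],
 [1, 1, 0, 0],
 [-1, -1, 1, 0]]
  V a = (2, -6, 0, 3)
Solving gives a = (2, -2, 3, -1).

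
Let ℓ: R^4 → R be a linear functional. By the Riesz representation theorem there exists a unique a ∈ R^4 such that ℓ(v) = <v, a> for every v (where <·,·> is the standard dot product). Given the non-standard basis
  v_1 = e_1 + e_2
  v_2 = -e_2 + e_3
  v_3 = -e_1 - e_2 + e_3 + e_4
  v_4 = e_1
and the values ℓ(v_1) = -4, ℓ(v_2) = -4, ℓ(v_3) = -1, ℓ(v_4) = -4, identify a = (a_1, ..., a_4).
a = (-4, 0, -4, -1)

Write a = (a_1, ..., a_4) in the standard basis. For each basis vector v_i, ℓ(v_i) = <v_i, a> is a linear equation in the a_j's. Collect the n equations into a matrix system V a = ℓ, where row i of V is v_i (expressed in the standard basis). Since V is invertible (lower-triangular with 1s on the diagonal, up to permutation), solve by back-substitution:
  V =
[[1, 1, 0, 0],
 [0, -1, 1, 0],
 [-1, -1, 1, 1],
 [1, 0, 0, 0]]
  V a = (-4, -4, -1, -4)
Solving gives a = (-4, 0, -4, -1).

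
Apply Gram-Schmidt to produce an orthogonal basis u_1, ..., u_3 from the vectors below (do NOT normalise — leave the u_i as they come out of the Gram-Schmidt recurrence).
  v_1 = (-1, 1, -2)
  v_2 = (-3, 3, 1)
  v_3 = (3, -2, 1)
Orthogonal basis:
  u_1 = (-1, 1, -2)
  u_2 = (-7/3, 7/3, 7/3)
  u_3 = (1/2, 1/2, 0)

Apply the Gram-Schmidt recurrence
  u_1 = v_1
  u_i = v_i − Σ_{j<i} ((v_i · u_j) / (u_j · u_j)) · u_j.

Step by step this gives:
  u_1 = (-1, 1, -2)
  u_2 = (-7/3, 7/3, 7/3)
  u_3 = (1/2, 1/2, 0)

Orthogonality check:
  u_2 · u_1 = 0 (should be 0)
  u_3 · u_1 = 0 (should be 0)
  u_3 · u_2 = 0 (should be 0)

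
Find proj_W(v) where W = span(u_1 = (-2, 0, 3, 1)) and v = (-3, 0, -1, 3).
proj_W(v) = (-6/7, 0, 9/7, 3/7)

Set up U = [u_1 | ... | u_1] ∈ R^(4×1). The projector onto W = col(U) is P = U (U^T U)^(-1) U^T.
Compute U^T U =
  [14],
and U^T v = (6).
Solve U^T U · c = U^T v for the coefficients: c = (3/7). The projection is proj_W(v) = U c.
Check: (v - proj_W(v)) · u_1 = 0  (should be 0).
Result: proj_W(v) = (-6/7, 0, 9/7, 3/7).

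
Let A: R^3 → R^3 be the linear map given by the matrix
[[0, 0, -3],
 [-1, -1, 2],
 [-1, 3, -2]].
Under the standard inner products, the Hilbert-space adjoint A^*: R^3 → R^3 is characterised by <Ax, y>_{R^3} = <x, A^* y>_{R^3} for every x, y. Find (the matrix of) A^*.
A^* = A^T =
[[0, -1, -1],
 [0, -1, 3],
 [-3, 2, -2]]

For real matrices with standard dot products, the defining identity <Ax, y> = <x, A^* y> gives (Ax)^T y = x^T (A^*) y, i.e. x^T A^T y = x^T (A^*) y. Since this holds for all x, y, we must have A^* = A^T. Therefore
A^* =
[[0, -1, -1],
 [0, -1, 3],
 [-3, 2, -2]].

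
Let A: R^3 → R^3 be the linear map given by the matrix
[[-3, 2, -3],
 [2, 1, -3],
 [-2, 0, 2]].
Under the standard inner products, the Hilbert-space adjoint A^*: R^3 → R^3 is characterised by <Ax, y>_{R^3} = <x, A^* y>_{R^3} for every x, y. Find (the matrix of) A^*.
A^* = A^T =
[[-3, 2, -2],
 [2, 1, 0],
 [-3, -3, 2]]

For real matrices with standard dot products, the defining identity <Ax, y> = <x, A^* y> gives (Ax)^T y = x^T (A^*) y, i.e. x^T A^T y = x^T (A^*) y. Since this holds for all x, y, we must have A^* = A^T. Therefore
A^* =
[[-3, 2, -2],
 [2, 1, 0],
 [-3, -3, 2]].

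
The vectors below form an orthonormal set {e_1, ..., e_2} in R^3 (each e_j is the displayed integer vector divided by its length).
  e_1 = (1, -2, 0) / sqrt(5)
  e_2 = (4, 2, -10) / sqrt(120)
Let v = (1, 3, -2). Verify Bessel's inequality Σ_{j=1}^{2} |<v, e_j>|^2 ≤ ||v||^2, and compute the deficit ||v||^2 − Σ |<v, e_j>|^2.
Σ |<v, e_j>|^2 = 25/2; ||v||^2 = 14; deficit = 3/2

Write each e_j = u_j / sqrt(<u_j, u_j>) where u_j is the displayed integer vector. Then <v, e_j> = <v, u_j> / sqrt(<u_j, u_j>), so |<v, e_j>|^2 = <v, u_j>^2 / <u_j, u_j>.
Coefficients: <v, e_1> = -5/sqrt(5), <v, e_2> = 30/sqrt(120).
Square and sum: Σ |<v, e_j>|^2 = 25/2.
Compute ||v||^2 = v·v = 14.
Deficit = 14 − 25/2 = 3/2 ≥ 0, confirming Bessel's inequality. (The deficit equals ||v − Σ <v,e_j> e_j||^2, the squared distance from v to span{e_j}.)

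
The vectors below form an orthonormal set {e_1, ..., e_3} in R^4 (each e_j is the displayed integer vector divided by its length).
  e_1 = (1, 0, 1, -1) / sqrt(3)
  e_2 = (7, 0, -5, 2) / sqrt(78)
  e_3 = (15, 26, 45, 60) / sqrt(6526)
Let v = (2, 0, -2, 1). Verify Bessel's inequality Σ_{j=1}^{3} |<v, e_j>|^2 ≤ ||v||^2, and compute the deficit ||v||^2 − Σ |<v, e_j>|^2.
Σ |<v, e_j>|^2 = 9; ||v||^2 = 9; deficit = 0

Write each e_j = u_j / sqrt(<u_j, u_j>) where u_j is the displayed integer vector. Then <v, e_j> = <v, u_j> / sqrt(<u_j, u_j>), so |<v, e_j>|^2 = <v, u_j>^2 / <u_j, u_j>.
Coefficients: <v, e_1> = -1/sqrt(3), <v, e_2> = 26/sqrt(78), <v, e_3> = 0/sqrt(6526).
Square and sum: Σ |<v, e_j>|^2 = 9.
Compute ||v||^2 = v·v = 9.
Deficit = 9 − 9 = 0 ≥ 0, confirming Bessel's inequality. (The deficit equals ||v − Σ <v,e_j> e_j||^2, the squared distance from v to span{e_j}.)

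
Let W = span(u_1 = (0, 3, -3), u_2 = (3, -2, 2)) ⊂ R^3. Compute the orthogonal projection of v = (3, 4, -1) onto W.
proj_W(v) = (3, 5/2, -5/2)

Set up U = [u_1 | ... | u_2] ∈ R^(3×2). The projector onto W = col(U) is P = U (U^T U)^(-1) U^T.
Compute U^T U =
  [18, -12]
  [-12, 17],
and U^T v = (15, -1).
Solve U^T U · c = U^T v for the coefficients: c = (3/2, 1). The projection is proj_W(v) = U c.
Check: (v - proj_W(v)) · u_1 = 0  (should be 0).
Check: (v - proj_W(v)) · u_2 = 0  (should be 0).
Result: proj_W(v) = (3, 5/2, -5/2).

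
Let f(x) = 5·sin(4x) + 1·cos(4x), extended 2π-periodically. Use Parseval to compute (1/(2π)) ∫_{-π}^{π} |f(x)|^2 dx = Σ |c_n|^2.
Σ |c_n|^2 = 13

Expand |f|^2 and use orthogonality of {sin(nx), cos(mx)} on [-π, π]:
  ∫_{-π}^{π} sin(nx)^2 dx = π, ∫ cos(mx)^2 dx = π, and cross terms integrate to 0.
So ∫_{-π}^{π} f(x)^2 dx = 5^2 · π + 1^2 · π = (25 + 1)π.
Divide by 2π: (25 + 1)/2 = 13.
By Parseval, this equals Σ |c_n|^2.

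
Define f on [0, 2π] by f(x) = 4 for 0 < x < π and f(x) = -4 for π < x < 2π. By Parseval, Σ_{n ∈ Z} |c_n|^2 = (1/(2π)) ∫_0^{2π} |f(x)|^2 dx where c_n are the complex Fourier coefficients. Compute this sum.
Σ |c_n|^2 = 16

Parseval equates the L^2 energy of f (normalised by 1/(2π)) with the ℓ^2 sum of its Fourier coefficients: (1/(2π)) ∫_0^{2π} |f|^2 = Σ |c_n|^2.
Compute the left side: (1/(2π)) [∫_0^π 4^2 dx + ∫_π^{2π} (-4)^2 dx] = (1/(2π)) · (16π + 16π) = (16 + 16)/2 = 16.
So Σ_{n ∈ Z} |c_n|^2 = 16.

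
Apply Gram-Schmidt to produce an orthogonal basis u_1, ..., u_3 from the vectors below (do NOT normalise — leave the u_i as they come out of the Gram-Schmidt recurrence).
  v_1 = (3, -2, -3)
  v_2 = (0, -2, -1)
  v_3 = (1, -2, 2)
Orthogonal basis:
  u_1 = (3, -2, -3)
  u_2 = (-21/22, -15/11, -1/22)
  u_3 = (88/61, -66/61, 132/61)

Apply the Gram-Schmidt recurrence
  u_1 = v_1
  u_i = v_i − Σ_{j<i} ((v_i · u_j) / (u_j · u_j)) · u_j.

Step by step this gives:
  u_1 = (3, -2, -3)
  u_2 = (-21/22, -15/11, -1/22)
  u_3 = (88/61, -66/61, 132/61)

Orthogonality check:
  u_2 · u_1 = 0 (should be 0)
  u_3 · u_1 = 0 (should be 0)
  u_3 · u_2 = 0 (should be 0)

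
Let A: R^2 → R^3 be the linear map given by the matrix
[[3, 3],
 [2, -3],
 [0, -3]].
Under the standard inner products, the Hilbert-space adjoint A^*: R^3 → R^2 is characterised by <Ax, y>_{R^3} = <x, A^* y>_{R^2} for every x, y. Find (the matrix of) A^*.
A^* = A^T =
[[3, 2, 0],
 [3, -3, -3]]

For real matrices with standard dot products, the defining identity <Ax, y> = <x, A^* y> gives (Ax)^T y = x^T (A^*) y, i.e. x^T A^T y = x^T (A^*) y. Since this holds for all x, y, we must have A^* = A^T. Therefore
A^* =
[[3, 2, 0],
 [3, -3, -3]].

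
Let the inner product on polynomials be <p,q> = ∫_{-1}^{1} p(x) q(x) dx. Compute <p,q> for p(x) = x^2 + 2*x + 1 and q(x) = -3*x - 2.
<p,q> = -28/3

Expand the product: p(x)·q(x) = -3*x^3 - 8*x^2 - 7*x - 2.
∫_{-1}^{1} of each monomial x^k gives [2/(k+1) if k even, 0 if k odd]. Integrating term-by-term (or equivalently evaluating the antiderivative F(x) = -3*x^4/4 - 8*x^3/3 - 7*x^2/2 - 2*x at the endpoints):
  F(1) − F(−1) = -107/12 − (5/12) = -28/3.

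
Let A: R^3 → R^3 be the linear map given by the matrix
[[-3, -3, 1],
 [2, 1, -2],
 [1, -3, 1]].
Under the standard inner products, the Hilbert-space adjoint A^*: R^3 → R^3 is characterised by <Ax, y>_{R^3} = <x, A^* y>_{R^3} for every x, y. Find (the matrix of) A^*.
A^* = A^T =
[[-3, 2, 1],
 [-3, 1, -3],
 [1, -2, 1]]

For real matrices with standard dot products, the defining identity <Ax, y> = <x, A^* y> gives (Ax)^T y = x^T (A^*) y, i.e. x^T A^T y = x^T (A^*) y. Since this holds for all x, y, we must have A^* = A^T. Therefore
A^* =
[[-3, 2, 1],
 [-3, 1, -3],
 [1, -2, 1]].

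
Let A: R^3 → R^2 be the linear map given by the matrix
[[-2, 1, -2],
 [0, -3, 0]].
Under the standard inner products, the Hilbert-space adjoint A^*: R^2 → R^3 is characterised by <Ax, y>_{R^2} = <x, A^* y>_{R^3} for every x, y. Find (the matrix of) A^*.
A^* = A^T =
[[-2, 0],
 [1, -3],
 [-2, 0]]

For real matrices with standard dot products, the defining identity <Ax, y> = <x, A^* y> gives (Ax)^T y = x^T (A^*) y, i.e. x^T A^T y = x^T (A^*) y. Since this holds for all x, y, we must have A^* = A^T. Therefore
A^* =
[[-2, 0],
 [1, -3],
 [-2, 0]].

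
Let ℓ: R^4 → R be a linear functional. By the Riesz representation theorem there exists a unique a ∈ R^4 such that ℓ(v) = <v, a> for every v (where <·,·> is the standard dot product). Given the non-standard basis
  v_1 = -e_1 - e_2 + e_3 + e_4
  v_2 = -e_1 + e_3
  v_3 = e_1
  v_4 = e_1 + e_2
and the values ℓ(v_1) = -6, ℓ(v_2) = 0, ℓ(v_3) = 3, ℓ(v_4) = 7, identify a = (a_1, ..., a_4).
a = (3, 4, 3, -2)

Write a = (a_1, ..., a_4) in the standard basis. For each basis vector v_i, ℓ(v_i) = <v_i, a> is a linear equation in the a_j's. Collect the n equations into a matrix system V a = ℓ, where row i of V is v_i (expressed in the standard basis). Since V is invertible (lower-triangular with 1s on the diagonal, up to permutation), solve by back-substitution:
  V =
[[-1, -1, 1, 1],
 [-1, 0, 1, 0],
 [1, 0, 0, 0],
 [1, 1, 0, 0]]
  V a = (-6, 0, 3, 7)
Solving gives a = (3, 4, 3, -2).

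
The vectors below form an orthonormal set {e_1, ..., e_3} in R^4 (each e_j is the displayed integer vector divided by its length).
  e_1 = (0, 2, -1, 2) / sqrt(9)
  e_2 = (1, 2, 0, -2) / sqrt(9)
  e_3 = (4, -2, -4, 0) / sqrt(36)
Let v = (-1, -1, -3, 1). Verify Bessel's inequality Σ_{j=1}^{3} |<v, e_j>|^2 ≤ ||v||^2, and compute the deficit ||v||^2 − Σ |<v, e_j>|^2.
Σ |<v, e_j>|^2 = 59/9; ||v||^2 = 12; deficit = 49/9

Write each e_j = u_j / sqrt(<u_j, u_j>) where u_j is the displayed integer vector. Then <v, e_j> = <v, u_j> / sqrt(<u_j, u_j>), so |<v, e_j>|^2 = <v, u_j>^2 / <u_j, u_j>.
Coefficients: <v, e_1> = 3/sqrt(9), <v, e_2> = -5/sqrt(9), <v, e_3> = 10/sqrt(36).
Square and sum: Σ |<v, e_j>|^2 = 59/9.
Compute ||v||^2 = v·v = 12.
Deficit = 12 − 59/9 = 49/9 ≥ 0, confirming Bessel's inequality. (The deficit equals ||v − Σ <v,e_j> e_j||^2, the squared distance from v to span{e_j}.)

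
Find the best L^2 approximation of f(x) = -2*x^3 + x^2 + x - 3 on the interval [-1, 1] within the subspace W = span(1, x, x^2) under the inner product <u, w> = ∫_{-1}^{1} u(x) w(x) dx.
g(x) = x^2 - x/5 - 3

The best approximation g ∈ W is the orthogonal projection of f onto W. Writing g = a_0 + a_1 x + a_2 x^2, the coefficients solve the normal equations G · a = b where
  G_{ij} = <φ_i, φ_j> and b_i = <f, φ_i>, with φ_0 = 1, φ_1 = x, φ_2 = x^2.
G =
  [2, 0, 2/3]
  [0, 2/3, 0]
  [2/3, 0, 2/5],
b = (-16/3, -2/15, -8/5).
Solving gives a_0 = -3, a_1 = -1/5, a_2 = 1, so
  g(x) = x^2 - x/5 - 3.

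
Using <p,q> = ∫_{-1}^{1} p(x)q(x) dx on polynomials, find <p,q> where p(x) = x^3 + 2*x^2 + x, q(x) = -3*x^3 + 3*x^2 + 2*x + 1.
<p,q> = 80/21

Expand the product: p(x)·q(x) = -3*x^6 - 3*x^5 + 5*x^4 + 8*x^3 + 4*x^2 + x.
∫_{-1}^{1} of each monomial x^k gives [2/(k+1) if k even, 0 if k odd]. Integrating term-by-term (or equivalently evaluating the antiderivative F(x) = -3*x^7/7 - x^6/2 + x^5 + 2*x^4 + 4*x^3/3 + x^2/2 at the endpoints):
  F(1) − F(−1) = 82/21 − (2/21) = 80/21.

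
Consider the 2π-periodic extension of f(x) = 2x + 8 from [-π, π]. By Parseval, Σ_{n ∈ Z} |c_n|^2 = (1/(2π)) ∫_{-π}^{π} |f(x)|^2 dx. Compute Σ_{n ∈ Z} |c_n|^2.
Σ |c_n|^2 = 4π^2/3 + 64

Expand and integrate term by term over [-π, π]:
  ∫ (2x)^2 dx = 4·(2π^3/3); ∫ 2·2·(8)·x dx = 0 (odd integrand); ∫ 8^2 dx = 64·2π.
So (1/(2π)) ∫_{-π}^{π} (2x + 8)^2 dx = 4π^2/3 + 64 = 4π^2/3 + 64.
Parseval ⇒ Σ |c_n|^2 = 4π^2/3 + 64.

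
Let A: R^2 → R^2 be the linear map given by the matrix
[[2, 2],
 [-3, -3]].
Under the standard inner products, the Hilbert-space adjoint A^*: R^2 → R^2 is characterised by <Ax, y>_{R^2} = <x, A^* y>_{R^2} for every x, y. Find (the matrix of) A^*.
A^* = A^T =
[[2, -3],
 [2, -3]]

For real matrices with standard dot products, the defining identity <Ax, y> = <x, A^* y> gives (Ax)^T y = x^T (A^*) y, i.e. x^T A^T y = x^T (A^*) y. Since this holds for all x, y, we must have A^* = A^T. Therefore
A^* =
[[2, -3],
 [2, -3]].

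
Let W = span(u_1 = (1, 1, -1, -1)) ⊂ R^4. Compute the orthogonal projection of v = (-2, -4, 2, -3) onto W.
proj_W(v) = (-5/4, -5/4, 5/4, 5/4)

Set up U = [u_1 | ... | u_1] ∈ R^(4×1). The projector onto W = col(U) is P = U (U^T U)^(-1) U^T.
Compute U^T U =
  [4],
and U^T v = (-5).
Solve U^T U · c = U^T v for the coefficients: c = (-5/4). The projection is proj_W(v) = U c.
Check: (v - proj_W(v)) · u_1 = 0  (should be 0).
Result: proj_W(v) = (-5/4, -5/4, 5/4, 5/4).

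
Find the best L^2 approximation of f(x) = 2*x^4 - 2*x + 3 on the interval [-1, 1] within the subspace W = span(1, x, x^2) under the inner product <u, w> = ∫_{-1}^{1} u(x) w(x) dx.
g(x) = 12*x^2/7 - 2*x + 99/35

The best approximation g ∈ W is the orthogonal projection of f onto W. Writing g = a_0 + a_1 x + a_2 x^2, the coefficients solve the normal equations G · a = b where
  G_{ij} = <φ_i, φ_j> and b_i = <f, φ_i>, with φ_0 = 1, φ_1 = x, φ_2 = x^2.
G =
  [2, 0, 2/3]
  [0, 2/3, 0]
  [2/3, 0, 2/5],
b = (34/5, -4/3, 18/7).
Solving gives a_0 = 99/35, a_1 = -2, a_2 = 12/7, so
  g(x) = 12*x^2/7 - 2*x + 99/35.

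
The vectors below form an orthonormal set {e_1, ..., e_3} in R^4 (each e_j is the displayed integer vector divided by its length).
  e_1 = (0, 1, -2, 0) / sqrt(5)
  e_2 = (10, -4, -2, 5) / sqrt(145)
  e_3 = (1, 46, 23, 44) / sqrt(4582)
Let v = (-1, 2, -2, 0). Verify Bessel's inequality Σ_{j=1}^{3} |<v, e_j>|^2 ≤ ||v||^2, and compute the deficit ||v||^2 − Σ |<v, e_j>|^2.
Σ |<v, e_j>|^2 = 1421/158; ||v||^2 = 9; deficit = 1/158

Write each e_j = u_j / sqrt(<u_j, u_j>) where u_j is the displayed integer vector. Then <v, e_j> = <v, u_j> / sqrt(<u_j, u_j>), so |<v, e_j>|^2 = <v, u_j>^2 / <u_j, u_j>.
Coefficients: <v, e_1> = 6/sqrt(5), <v, e_2> = -14/sqrt(145), <v, e_3> = 45/sqrt(4582).
Square and sum: Σ |<v, e_j>|^2 = 1421/158.
Compute ||v||^2 = v·v = 9.
Deficit = 9 − 1421/158 = 1/158 ≥ 0, confirming Bessel's inequality. (The deficit equals ||v − Σ <v,e_j> e_j||^2, the squared distance from v to span{e_j}.)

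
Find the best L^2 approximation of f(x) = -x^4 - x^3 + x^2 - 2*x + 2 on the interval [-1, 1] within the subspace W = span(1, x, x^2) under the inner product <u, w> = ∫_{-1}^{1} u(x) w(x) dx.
g(x) = x^2/7 - 13*x/5 + 73/35

The best approximation g ∈ W is the orthogonal projection of f onto W. Writing g = a_0 + a_1 x + a_2 x^2, the coefficients solve the normal equations G · a = b where
  G_{ij} = <φ_i, φ_j> and b_i = <f, φ_i>, with φ_0 = 1, φ_1 = x, φ_2 = x^2.
G =
  [2, 0, 2/3]
  [0, 2/3, 0]
  [2/3, 0, 2/5],
b = (64/15, -26/15, 152/105).
Solving gives a_0 = 73/35, a_1 = -13/5, a_2 = 1/7, so
  g(x) = x^2/7 - 13*x/5 + 73/35.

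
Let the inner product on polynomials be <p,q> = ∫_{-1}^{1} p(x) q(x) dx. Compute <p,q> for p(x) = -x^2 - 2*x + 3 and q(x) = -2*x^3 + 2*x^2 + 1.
<p,q> = 152/15

Expand the product: p(x)·q(x) = 2*x^5 + 2*x^4 - 10*x^3 + 5*x^2 - 2*x + 3.
∫_{-1}^{1} of each monomial x^k gives [2/(k+1) if k even, 0 if k odd]. Integrating term-by-term (or equivalently evaluating the antiderivative F(x) = x^6/3 + 2*x^5/5 - 5*x^4/2 + 5*x^3/3 - x^2 + 3*x at the endpoints):
  F(1) − F(−1) = 19/10 − (-247/30) = 152/15.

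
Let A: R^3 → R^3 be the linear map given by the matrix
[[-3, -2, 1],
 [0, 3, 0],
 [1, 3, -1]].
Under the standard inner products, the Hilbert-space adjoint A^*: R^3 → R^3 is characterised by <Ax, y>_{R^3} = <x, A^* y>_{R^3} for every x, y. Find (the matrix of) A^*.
A^* = A^T =
[[-3, 0, 1],
 [-2, 3, 3],
 [1, 0, -1]]

For real matrices with standard dot products, the defining identity <Ax, y> = <x, A^* y> gives (Ax)^T y = x^T (A^*) y, i.e. x^T A^T y = x^T (A^*) y. Since this holds for all x, y, we must have A^* = A^T. Therefore
A^* =
[[-3, 0, 1],
 [-2, 3, 3],
 [1, 0, -1]].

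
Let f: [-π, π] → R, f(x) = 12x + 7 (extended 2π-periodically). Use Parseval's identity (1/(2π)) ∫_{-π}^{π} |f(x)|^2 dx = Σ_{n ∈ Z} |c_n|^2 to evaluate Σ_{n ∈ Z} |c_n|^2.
Σ |c_n|^2 = 48π^2 + 49

Expand and integrate term by term over [-π, π]:
  ∫ (12x)^2 dx = 144·(2π^3/3); ∫ 2·12·(7)·x dx = 0 (odd integrand); ∫ 7^2 dx = 49·2π.
So (1/(2π)) ∫_{-π}^{π} (12x + 7)^2 dx = 144π^2/3 + 49 = 48π^2 + 49.
Parseval ⇒ Σ |c_n|^2 = 48π^2 + 49.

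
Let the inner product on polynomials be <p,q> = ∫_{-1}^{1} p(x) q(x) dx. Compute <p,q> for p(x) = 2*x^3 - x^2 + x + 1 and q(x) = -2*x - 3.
<p,q> = -104/15

Expand the product: p(x)·q(x) = -4*x^4 - 4*x^3 + x^2 - 5*x - 3.
∫_{-1}^{1} of each monomial x^k gives [2/(k+1) if k even, 0 if k odd]. Integrating term-by-term (or equivalently evaluating the antiderivative F(x) = -4*x^5/5 - x^4 + x^3/3 - 5*x^2/2 - 3*x at the endpoints):
  F(1) − F(−1) = -209/30 − (-1/30) = -104/15.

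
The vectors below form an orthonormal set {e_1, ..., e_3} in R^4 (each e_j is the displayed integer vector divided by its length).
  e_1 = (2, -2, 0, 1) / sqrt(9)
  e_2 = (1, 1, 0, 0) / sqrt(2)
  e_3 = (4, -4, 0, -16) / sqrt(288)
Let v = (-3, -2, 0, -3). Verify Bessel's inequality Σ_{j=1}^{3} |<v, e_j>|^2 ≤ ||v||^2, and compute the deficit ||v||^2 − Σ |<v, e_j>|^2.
Σ |<v, e_j>|^2 = 22; ||v||^2 = 22; deficit = 0

Write each e_j = u_j / sqrt(<u_j, u_j>) where u_j is the displayed integer vector. Then <v, e_j> = <v, u_j> / sqrt(<u_j, u_j>), so |<v, e_j>|^2 = <v, u_j>^2 / <u_j, u_j>.
Coefficients: <v, e_1> = -5/sqrt(9), <v, e_2> = -5/sqrt(2), <v, e_3> = 44/sqrt(288).
Square and sum: Σ |<v, e_j>|^2 = 22.
Compute ||v||^2 = v·v = 22.
Deficit = 22 − 22 = 0 ≥ 0, confirming Bessel's inequality. (The deficit equals ||v − Σ <v,e_j> e_j||^2, the squared distance from v to span{e_j}.)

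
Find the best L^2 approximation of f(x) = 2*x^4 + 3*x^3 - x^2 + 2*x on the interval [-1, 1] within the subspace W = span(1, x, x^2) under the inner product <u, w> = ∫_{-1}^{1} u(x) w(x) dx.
g(x) = 5*x^2/7 + 19*x/5 - 6/35

The best approximation g ∈ W is the orthogonal projection of f onto W. Writing g = a_0 + a_1 x + a_2 x^2, the coefficients solve the normal equations G · a = b where
  G_{ij} = <φ_i, φ_j> and b_i = <f, φ_i>, with φ_0 = 1, φ_1 = x, φ_2 = x^2.
G =
  [2, 0, 2/3]
  [0, 2/3, 0]
  [2/3, 0, 2/5],
b = (2/15, 38/15, 6/35).
Solving gives a_0 = -6/35, a_1 = 19/5, a_2 = 5/7, so
  g(x) = 5*x^2/7 + 19*x/5 - 6/35.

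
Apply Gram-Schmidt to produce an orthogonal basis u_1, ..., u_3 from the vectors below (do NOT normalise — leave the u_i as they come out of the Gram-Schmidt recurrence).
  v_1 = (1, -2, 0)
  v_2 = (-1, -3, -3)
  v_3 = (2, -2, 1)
Orthogonal basis:
  u_1 = (1, -2, 0)
  u_2 = (-2, -1, -3)
  u_3 = (3/35, 3/70, -1/14)

Apply the Gram-Schmidt recurrence
  u_1 = v_1
  u_i = v_i − Σ_{j<i} ((v_i · u_j) / (u_j · u_j)) · u_j.

Step by step this gives:
  u_1 = (1, -2, 0)
  u_2 = (-2, -1, -3)
  u_3 = (3/35, 3/70, -1/14)

Orthogonality check:
  u_2 · u_1 = 0 (should be 0)
  u_3 · u_1 = 0 (should be 0)
  u_3 · u_2 = 0 (should be 0)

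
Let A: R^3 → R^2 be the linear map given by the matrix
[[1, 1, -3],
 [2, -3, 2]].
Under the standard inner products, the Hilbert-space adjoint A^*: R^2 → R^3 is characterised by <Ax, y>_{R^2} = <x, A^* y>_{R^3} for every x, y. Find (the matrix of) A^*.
A^* = A^T =
[[1, 2],
 [1, -3],
 [-3, 2]]

For real matrices with standard dot products, the defining identity <Ax, y> = <x, A^* y> gives (Ax)^T y = x^T (A^*) y, i.e. x^T A^T y = x^T (A^*) y. Since this holds for all x, y, we must have A^* = A^T. Therefore
A^* =
[[1, 2],
 [1, -3],
 [-3, 2]].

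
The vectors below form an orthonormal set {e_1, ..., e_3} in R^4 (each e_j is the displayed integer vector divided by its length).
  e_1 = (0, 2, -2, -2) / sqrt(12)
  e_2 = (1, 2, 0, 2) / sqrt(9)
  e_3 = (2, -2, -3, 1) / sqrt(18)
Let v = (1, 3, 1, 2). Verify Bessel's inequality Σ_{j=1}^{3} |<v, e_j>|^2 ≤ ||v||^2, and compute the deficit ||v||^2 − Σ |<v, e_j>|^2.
Σ |<v, e_j>|^2 = 89/6; ||v||^2 = 15; deficit = 1/6

Write each e_j = u_j / sqrt(<u_j, u_j>) where u_j is the displayed integer vector. Then <v, e_j> = <v, u_j> / sqrt(<u_j, u_j>), so |<v, e_j>|^2 = <v, u_j>^2 / <u_j, u_j>.
Coefficients: <v, e_1> = 0/sqrt(12), <v, e_2> = 11/sqrt(9), <v, e_3> = -5/sqrt(18).
Square and sum: Σ |<v, e_j>|^2 = 89/6.
Compute ||v||^2 = v·v = 15.
Deficit = 15 − 89/6 = 1/6 ≥ 0, confirming Bessel's inequality. (The deficit equals ||v − Σ <v,e_j> e_j||^2, the squared distance from v to span{e_j}.)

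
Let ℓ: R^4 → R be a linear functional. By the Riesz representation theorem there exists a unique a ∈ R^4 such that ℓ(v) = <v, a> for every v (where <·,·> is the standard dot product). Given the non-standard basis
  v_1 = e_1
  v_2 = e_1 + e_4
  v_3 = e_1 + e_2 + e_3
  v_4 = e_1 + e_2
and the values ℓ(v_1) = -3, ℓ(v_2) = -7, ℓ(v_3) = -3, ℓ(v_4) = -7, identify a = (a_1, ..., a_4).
a = (-3, -4, 4, -4)

Write a = (a_1, ..., a_4) in the standard basis. For each basis vector v_i, ℓ(v_i) = <v_i, a> is a linear equation in the a_j's. Collect the n equations into a matrix system V a = ℓ, where row i of V is v_i (expressed in the standard basis). Since V is invertible (lower-triangular with 1s on the diagonal, up to permutation), solve by back-substitution:
  V =
[[1, 0, 0, 0],
 [1, 0, 0, 1],
 [1, 1, 1, 0],
 [1, 1, 0, 0]]
  V a = (-3, -7, -3, -7)
Solving gives a = (-3, -4, 4, -4).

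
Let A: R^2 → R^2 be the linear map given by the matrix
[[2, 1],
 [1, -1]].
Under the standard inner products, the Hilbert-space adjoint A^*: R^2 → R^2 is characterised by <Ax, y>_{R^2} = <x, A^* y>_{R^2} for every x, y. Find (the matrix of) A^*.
A^* = A^T =
[[2, 1],
 [1, -1]]

For real matrices with standard dot products, the defining identity <Ax, y> = <x, A^* y> gives (Ax)^T y = x^T (A^*) y, i.e. x^T A^T y = x^T (A^*) y. Since this holds for all x, y, we must have A^* = A^T. Therefore
A^* =
[[2, 1],
 [1, -1]].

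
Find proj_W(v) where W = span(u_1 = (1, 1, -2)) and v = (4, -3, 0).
proj_W(v) = (1/6, 1/6, -1/3)

Set up U = [u_1 | ... | u_1] ∈ R^(3×1). The projector onto W = col(U) is P = U (U^T U)^(-1) U^T.
Compute U^T U =
  [6],
and U^T v = (1).
Solve U^T U · c = U^T v for the coefficients: c = (1/6). The projection is proj_W(v) = U c.
Check: (v - proj_W(v)) · u_1 = 0  (should be 0).
Result: proj_W(v) = (1/6, 1/6, -1/3).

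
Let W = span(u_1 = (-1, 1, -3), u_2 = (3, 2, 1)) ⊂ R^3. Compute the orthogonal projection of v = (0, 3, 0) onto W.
proj_W(v) = (28/23, 37/23, -20/23)

Set up U = [u_1 | ... | u_2] ∈ R^(3×2). The projector onto W = col(U) is P = U (U^T U)^(-1) U^T.
Compute U^T U =
  [11, -4]
  [-4, 14],
and U^T v = (3, 6).
Solve U^T U · c = U^T v for the coefficients: c = (11/23, 13/23). The projection is proj_W(v) = U c.
Check: (v - proj_W(v)) · u_1 = 0  (should be 0).
Check: (v - proj_W(v)) · u_2 = 0  (should be 0).
Result: proj_W(v) = (28/23, 37/23, -20/23).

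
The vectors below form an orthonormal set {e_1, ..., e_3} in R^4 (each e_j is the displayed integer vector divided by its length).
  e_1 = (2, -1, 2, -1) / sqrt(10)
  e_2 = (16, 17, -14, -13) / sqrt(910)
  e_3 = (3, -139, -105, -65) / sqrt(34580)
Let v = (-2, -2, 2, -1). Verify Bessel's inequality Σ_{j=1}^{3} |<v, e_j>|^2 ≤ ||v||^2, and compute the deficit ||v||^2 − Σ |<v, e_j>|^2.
Σ |<v, e_j>|^2 = 3259/380; ||v||^2 = 13; deficit = 15*2**(79/105)*3**(11/28)*5**(293/420)*7**(139/210)/98

Write each e_j = u_j / sqrt(<u_j, u_j>) where u_j is the displayed integer vector. Then <v, e_j> = <v, u_j> / sqrt(<u_j, u_j>), so |<v, e_j>|^2 = <v, u_j>^2 / <u_j, u_j>.
Coefficients: <v, e_1> = 3/sqrt(10), <v, e_2> = -81/sqrt(910), <v, e_3> = 127/sqrt(34580).
Square and sum: Σ |<v, e_j>|^2 = 3259/380.
Compute ||v||^2 = v·v = 13.
Deficit = 13 − 3259/380 = 15*2**(79/105)*3**(11/28)*5**(293/420)*7**(139/210)/98 ≥ 0, confirming Bessel's inequality. (The deficit equals ||v − Σ <v,e_j> e_j||^2, the squared distance from v to span{e_j}.)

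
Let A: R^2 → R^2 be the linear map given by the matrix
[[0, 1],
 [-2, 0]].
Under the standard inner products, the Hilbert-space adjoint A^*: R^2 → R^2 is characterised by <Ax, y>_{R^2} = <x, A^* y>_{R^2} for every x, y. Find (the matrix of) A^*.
A^* = A^T =
[[0, -2],
 [1, 0]]

For real matrices with standard dot products, the defining identity <Ax, y> = <x, A^* y> gives (Ax)^T y = x^T (A^*) y, i.e. x^T A^T y = x^T (A^*) y. Since this holds for all x, y, we must have A^* = A^T. Therefore
A^* =
[[0, -2],
 [1, 0]].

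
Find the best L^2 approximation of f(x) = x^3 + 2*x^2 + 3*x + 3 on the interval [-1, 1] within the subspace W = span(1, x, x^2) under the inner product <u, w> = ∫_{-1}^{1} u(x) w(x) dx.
g(x) = 2*x^2 + 18*x/5 + 3

The best approximation g ∈ W is the orthogonal projection of f onto W. Writing g = a_0 + a_1 x + a_2 x^2, the coefficients solve the normal equations G · a = b where
  G_{ij} = <φ_i, φ_j> and b_i = <f, φ_i>, with φ_0 = 1, φ_1 = x, φ_2 = x^2.
G =
  [2, 0, 2/3]
  [0, 2/3, 0]
  [2/3, 0, 2/5],
b = (22/3, 12/5, 14/5).
Solving gives a_0 = 3, a_1 = 18/5, a_2 = 2, so
  g(x) = 2*x^2 + 18*x/5 + 3.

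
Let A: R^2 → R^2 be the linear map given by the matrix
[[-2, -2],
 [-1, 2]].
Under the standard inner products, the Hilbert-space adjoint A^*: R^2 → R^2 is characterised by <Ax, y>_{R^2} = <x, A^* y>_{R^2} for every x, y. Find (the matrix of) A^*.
A^* = A^T =
[[-2, -1],
 [-2, 2]]

For real matrices with standard dot products, the defining identity <Ax, y> = <x, A^* y> gives (Ax)^T y = x^T (A^*) y, i.e. x^T A^T y = x^T (A^*) y. Since this holds for all x, y, we must have A^* = A^T. Therefore
A^* =
[[-2, -1],
 [-2, 2]].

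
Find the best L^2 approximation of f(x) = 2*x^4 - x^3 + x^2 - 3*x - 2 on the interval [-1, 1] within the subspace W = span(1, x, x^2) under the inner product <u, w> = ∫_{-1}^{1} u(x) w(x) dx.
g(x) = 19*x^2/7 - 18*x/5 - 76/35

The best approximation g ∈ W is the orthogonal projection of f onto W. Writing g = a_0 + a_1 x + a_2 x^2, the coefficients solve the normal equations G · a = b where
  G_{ij} = <φ_i, φ_j> and b_i = <f, φ_i>, with φ_0 = 1, φ_1 = x, φ_2 = x^2.
G =
  [2, 0, 2/3]
  [0, 2/3, 0]
  [2/3, 0, 2/5],
b = (-38/15, -12/5, -38/105).
Solving gives a_0 = -76/35, a_1 = -18/5, a_2 = 19/7, so
  g(x) = 19*x^2/7 - 18*x/5 - 76/35.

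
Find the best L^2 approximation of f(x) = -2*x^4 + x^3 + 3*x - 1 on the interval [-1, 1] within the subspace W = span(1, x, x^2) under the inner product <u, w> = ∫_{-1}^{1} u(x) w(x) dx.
g(x) = -12*x^2/7 + 18*x/5 - 29/35

The best approximation g ∈ W is the orthogonal projection of f onto W. Writing g = a_0 + a_1 x + a_2 x^2, the coefficients solve the normal equations G · a = b where
  G_{ij} = <φ_i, φ_j> and b_i = <f, φ_i>, with φ_0 = 1, φ_1 = x, φ_2 = x^2.
G =
  [2, 0, 2/3]
  [0, 2/3, 0]
  [2/3, 0, 2/5],
b = (-14/5, 12/5, -26/21).
Solving gives a_0 = -29/35, a_1 = 18/5, a_2 = -12/7, so
  g(x) = -12*x^2/7 + 18*x/5 - 29/35.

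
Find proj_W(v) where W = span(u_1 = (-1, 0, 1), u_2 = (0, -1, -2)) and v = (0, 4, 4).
proj_W(v) = (2/3, 8/3, 14/3)

Set up U = [u_1 | ... | u_2] ∈ R^(3×2). The projector onto W = col(U) is P = U (U^T U)^(-1) U^T.
Compute U^T U =
  [2, -2]
  [-2, 5],
and U^T v = (4, -12).
Solve U^T U · c = U^T v for the coefficients: c = (-2/3, -8/3). The projection is proj_W(v) = U c.
Check: (v - proj_W(v)) · u_1 = 0  (should be 0).
Check: (v - proj_W(v)) · u_2 = 0  (should be 0).
Result: proj_W(v) = (2/3, 8/3, 14/3).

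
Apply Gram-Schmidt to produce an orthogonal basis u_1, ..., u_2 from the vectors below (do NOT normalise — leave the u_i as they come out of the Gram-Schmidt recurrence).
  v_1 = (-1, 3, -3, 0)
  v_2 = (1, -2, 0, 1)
Orthogonal basis:
  u_1 = (-1, 3, -3, 0)
  u_2 = (12/19, -17/19, -21/19, 1)

Apply the Gram-Schmidt recurrence
  u_1 = v_1
  u_i = v_i − Σ_{j<i} ((v_i · u_j) / (u_j · u_j)) · u_j.

Step by step this gives:
  u_1 = (-1, 3, -3, 0)
  u_2 = (12/19, -17/19, -21/19, 1)

Orthogonality check:
  u_2 · u_1 = 0 (should be 0)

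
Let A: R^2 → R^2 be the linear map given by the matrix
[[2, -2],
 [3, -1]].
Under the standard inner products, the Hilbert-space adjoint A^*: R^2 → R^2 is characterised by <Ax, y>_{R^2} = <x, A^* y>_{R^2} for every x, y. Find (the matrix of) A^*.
A^* = A^T =
[[2, 3],
 [-2, -1]]

For real matrices with standard dot products, the defining identity <Ax, y> = <x, A^* y> gives (Ax)^T y = x^T (A^*) y, i.e. x^T A^T y = x^T (A^*) y. Since this holds for all x, y, we must have A^* = A^T. Therefore
A^* =
[[2, 3],
 [-2, -1]].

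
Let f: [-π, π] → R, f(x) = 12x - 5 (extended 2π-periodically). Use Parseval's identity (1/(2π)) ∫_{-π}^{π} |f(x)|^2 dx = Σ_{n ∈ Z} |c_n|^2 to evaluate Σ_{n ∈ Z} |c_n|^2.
Σ |c_n|^2 = 48π^2 + 25

Expand and integrate term by term over [-π, π]:
  ∫ (12x)^2 dx = 144·(2π^3/3); ∫ 2·12·(-5)·x dx = 0 (odd integrand); ∫ (-5)^2 dx = 25·2π.
So (1/(2π)) ∫_{-π}^{π} (12x - 5)^2 dx = 144π^2/3 + 25 = 48π^2 + 25.
Parseval ⇒ Σ |c_n|^2 = 48π^2 + 25.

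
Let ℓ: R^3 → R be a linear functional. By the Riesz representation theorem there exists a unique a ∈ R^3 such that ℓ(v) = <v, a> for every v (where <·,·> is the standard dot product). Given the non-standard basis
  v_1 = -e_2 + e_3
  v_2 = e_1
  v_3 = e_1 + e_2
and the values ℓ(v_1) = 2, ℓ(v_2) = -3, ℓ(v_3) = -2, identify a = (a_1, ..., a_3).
a = (-3, 1, 3)

Write a = (a_1, ..., a_3) in the standard basis. For each basis vector v_i, ℓ(v_i) = <v_i, a> is a linear equation in the a_j's. Collect the n equations into a matrix system V a = ℓ, where row i of V is v_i (expressed in the standard basis). Since V is invertible (lower-triangular with 1s on the diagonal, up to permutation), solve by back-substitution:
  V =
[[0, -1, 1],
 [1, 0, 0],
 [1, 1, 0]]
  V a = (2, -3, -2)
Solving gives a = (-3, 1, 3).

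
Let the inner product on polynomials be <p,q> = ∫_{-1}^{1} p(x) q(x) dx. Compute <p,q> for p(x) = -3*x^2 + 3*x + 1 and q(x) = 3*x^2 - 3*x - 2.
<p,q> = -38/5

Expand the product: p(x)·q(x) = -9*x^4 + 18*x^3 - 9*x - 2.
∫_{-1}^{1} of each monomial x^k gives [2/(k+1) if k even, 0 if k odd]. Integrating term-by-term (or equivalently evaluating the antiderivative F(x) = -9*x^5/5 + 9*x^4/2 - 9*x^2/2 - 2*x at the endpoints):
  F(1) − F(−1) = -19/5 − (19/5) = -38/5.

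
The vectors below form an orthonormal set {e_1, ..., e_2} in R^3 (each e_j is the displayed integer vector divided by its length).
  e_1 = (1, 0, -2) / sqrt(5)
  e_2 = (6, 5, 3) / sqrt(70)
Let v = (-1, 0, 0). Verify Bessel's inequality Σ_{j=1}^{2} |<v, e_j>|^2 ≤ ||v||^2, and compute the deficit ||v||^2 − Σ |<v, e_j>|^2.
Σ |<v, e_j>|^2 = 5/7; ||v||^2 = 1; deficit = 2/7

Write each e_j = u_j / sqrt(<u_j, u_j>) where u_j is the displayed integer vector. Then <v, e_j> = <v, u_j> / sqrt(<u_j, u_j>), so |<v, e_j>|^2 = <v, u_j>^2 / <u_j, u_j>.
Coefficients: <v, e_1> = -1/sqrt(5), <v, e_2> = -6/sqrt(70).
Square and sum: Σ |<v, e_j>|^2 = 5/7.
Compute ||v||^2 = v·v = 1.
Deficit = 1 − 5/7 = 2/7 ≥ 0, confirming Bessel's inequality. (The deficit equals ||v − Σ <v,e_j> e_j||^2, the squared distance from v to span{e_j}.)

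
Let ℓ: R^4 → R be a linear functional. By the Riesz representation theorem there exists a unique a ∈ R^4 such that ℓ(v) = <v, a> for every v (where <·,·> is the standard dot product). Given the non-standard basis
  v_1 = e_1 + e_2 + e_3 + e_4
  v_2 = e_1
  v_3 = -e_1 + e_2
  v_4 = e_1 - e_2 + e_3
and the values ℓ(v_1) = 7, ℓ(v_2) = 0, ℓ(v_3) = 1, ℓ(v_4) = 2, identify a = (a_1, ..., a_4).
a = (0, 1, 3, 3)

Write a = (a_1, ..., a_4) in the standard basis. For each basis vector v_i, ℓ(v_i) = <v_i, a> is a linear equation in the a_j's. Collect the n equations into a matrix system V a = ℓ, where row i of V is v_i (expressed in the standard basis). Since V is invertible (lower-triangular with 1s on the diagonal, up to permutation), solve by back-substitution:
  V =
[[1, 1, 1, 1],
 [1, 0, 0, 0],
 [-1, 1, 0, 0],
 [1, -1, 1, 0]]
  V a = (7, 0, 1, 2)
Solving gives a = (0, 1, 3, 3).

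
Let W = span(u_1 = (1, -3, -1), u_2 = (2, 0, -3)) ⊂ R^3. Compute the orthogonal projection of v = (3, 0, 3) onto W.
proj_W(v) = (-51/118, -45/118, 42/59)

Set up U = [u_1 | ... | u_2] ∈ R^(3×2). The projector onto W = col(U) is P = U (U^T U)^(-1) U^T.
Compute U^T U =
  [11, 5]
  [5, 13],
and U^T v = (0, -3).
Solve U^T U · c = U^T v for the coefficients: c = (15/118, -33/118). The projection is proj_W(v) = U c.
Check: (v - proj_W(v)) · u_1 = 0  (should be 0).
Check: (v - proj_W(v)) · u_2 = 0  (should be 0).
Result: proj_W(v) = (-51/118, -45/118, 42/59).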